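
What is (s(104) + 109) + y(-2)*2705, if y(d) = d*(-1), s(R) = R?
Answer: 5623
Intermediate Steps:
y(d) = -d
(s(104) + 109) + y(-2)*2705 = (104 + 109) - 1*(-2)*2705 = 213 + 2*2705 = 213 + 5410 = 5623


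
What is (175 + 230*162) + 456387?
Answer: 493822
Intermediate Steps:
(175 + 230*162) + 456387 = (175 + 37260) + 456387 = 37435 + 456387 = 493822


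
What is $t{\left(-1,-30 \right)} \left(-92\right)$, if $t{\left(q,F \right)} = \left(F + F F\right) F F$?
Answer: $-72036000$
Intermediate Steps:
$t{\left(q,F \right)} = F^{2} \left(F + F^{2}\right)$ ($t{\left(q,F \right)} = \left(F + F^{2}\right) F F = F \left(F + F^{2}\right) F = F^{2} \left(F + F^{2}\right)$)
$t{\left(-1,-30 \right)} \left(-92\right) = \left(-30\right)^{3} \left(1 - 30\right) \left(-92\right) = \left(-27000\right) \left(-29\right) \left(-92\right) = 783000 \left(-92\right) = -72036000$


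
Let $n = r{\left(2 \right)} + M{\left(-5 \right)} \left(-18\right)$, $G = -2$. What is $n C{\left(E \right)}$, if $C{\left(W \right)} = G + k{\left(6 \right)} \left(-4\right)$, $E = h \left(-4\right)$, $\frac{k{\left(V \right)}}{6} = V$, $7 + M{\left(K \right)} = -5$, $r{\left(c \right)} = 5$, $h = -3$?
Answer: $-32266$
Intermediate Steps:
$M{\left(K \right)} = -12$ ($M{\left(K \right)} = -7 - 5 = -12$)
$k{\left(V \right)} = 6 V$
$E = 12$ ($E = \left(-3\right) \left(-4\right) = 12$)
$n = 221$ ($n = 5 - -216 = 5 + 216 = 221$)
$C{\left(W \right)} = -146$ ($C{\left(W \right)} = -2 + 6 \cdot 6 \left(-4\right) = -2 + 36 \left(-4\right) = -2 - 144 = -146$)
$n C{\left(E \right)} = 221 \left(-146\right) = -32266$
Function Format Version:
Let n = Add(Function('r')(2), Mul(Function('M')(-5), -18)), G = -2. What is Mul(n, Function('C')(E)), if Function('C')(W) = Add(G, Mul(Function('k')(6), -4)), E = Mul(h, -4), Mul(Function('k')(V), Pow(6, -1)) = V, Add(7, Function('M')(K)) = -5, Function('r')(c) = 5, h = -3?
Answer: -32266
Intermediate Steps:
Function('M')(K) = -12 (Function('M')(K) = Add(-7, -5) = -12)
Function('k')(V) = Mul(6, V)
E = 12 (E = Mul(-3, -4) = 12)
n = 221 (n = Add(5, Mul(-12, -18)) = Add(5, 216) = 221)
Function('C')(W) = -146 (Function('C')(W) = Add(-2, Mul(Mul(6, 6), -4)) = Add(-2, Mul(36, -4)) = Add(-2, -144) = -146)
Mul(n, Function('C')(E)) = Mul(221, -146) = -32266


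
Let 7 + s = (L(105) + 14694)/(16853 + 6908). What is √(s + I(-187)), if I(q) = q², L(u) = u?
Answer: 3*√2193264071049/23761 ≈ 186.98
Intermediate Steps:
s = -151528/23761 (s = -7 + (105 + 14694)/(16853 + 6908) = -7 + 14799/23761 = -151528/23761 ≈ -6.3772)
√(s + I(-187)) = √(-151528/23761 + (-187)²) = √(-151528/23761 + 34969) = √(830746881/23761) = 3*√2193264071049/23761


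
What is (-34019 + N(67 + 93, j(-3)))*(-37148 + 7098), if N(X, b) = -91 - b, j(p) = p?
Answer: 1024915350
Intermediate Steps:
(-34019 + N(67 + 93, j(-3)))*(-37148 + 7098) = (-34019 + (-91 - 1*(-3)))*(-37148 + 7098) = (-34019 + (-91 + 3))*(-30050) = (-34019 - 88)*(-30050) = -34107*(-30050) = 1024915350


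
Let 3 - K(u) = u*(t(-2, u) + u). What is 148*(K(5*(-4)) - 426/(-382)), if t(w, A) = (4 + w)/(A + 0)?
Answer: -11247408/191 ≈ -58887.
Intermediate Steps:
t(w, A) = (4 + w)/A
K(u) = 3 - u*(u + 2/u) (K(u) = 3 - u*((4 - 2)/u + u) = 3 - u*(2/u + u) = 3 - u*(u + 2/u))
148*(K(5*(-4)) - 426/(-382)) = 148*((1 - (5*(-4))²) - 426/(-382)) = 148*((1 - 1*(-20)²) - 426*(-1/382)) = 148*((1 - 1*400) + 213/191) = 148*((1 - 400) + 213/191) = 148*(-399 + 213/191) = 148*(-75996/191) = -11247408/191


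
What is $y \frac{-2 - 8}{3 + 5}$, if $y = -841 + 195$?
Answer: $\frac{1615}{2} \approx 807.5$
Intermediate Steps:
$y = -646$
$y \frac{-2 - 8}{3 + 5} = - 646 \frac{-2 - 8}{3 + 5} = - 646 \left(- \frac{10}{8}\right) = - 646 \left(\left(-10\right) \frac{1}{8}\right) = \left(-646\right) \left(- \frac{5}{4}\right) = \frac{1615}{2}$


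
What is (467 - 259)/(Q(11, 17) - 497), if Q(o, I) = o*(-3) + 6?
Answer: -52/131 ≈ -0.39695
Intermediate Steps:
Q(o, I) = 6 - 3*o (Q(o, I) = -3*o + 6 = 6 - 3*o)
(467 - 259)/(Q(11, 17) - 497) = (467 - 259)/((6 - 3*11) - 497) = 208/((6 - 33) - 497) = 208/(-27 - 497) = 208/(-524) = 208*(-1/524) = -52/131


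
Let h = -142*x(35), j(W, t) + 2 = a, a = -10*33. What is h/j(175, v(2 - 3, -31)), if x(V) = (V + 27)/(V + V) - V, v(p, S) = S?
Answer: -42387/2905 ≈ -14.591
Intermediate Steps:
a = -330
j(W, t) = -332 (j(W, t) = -2 - 330 = -332)
x(V) = -V + (27 + V)/(2*V) (x(V) = (27 + V)/((2*V)) - V = (27 + V)*(1/(2*V)) - V = (27 + V)/(2*V) - V = -V + (27 + V)/(2*V))
h = 169548/35 (h = -142*(½ - 1*35 + (27/2)/35) = -142*(½ - 35 + (27/2)*(1/35)) = -142*(½ - 35 + 27/70) = -142*(-1194/35) = 169548/35 ≈ 4844.2)
h/j(175, v(2 - 3, -31)) = (169548/35)/(-332) = (169548/35)*(-1/332) = -42387/2905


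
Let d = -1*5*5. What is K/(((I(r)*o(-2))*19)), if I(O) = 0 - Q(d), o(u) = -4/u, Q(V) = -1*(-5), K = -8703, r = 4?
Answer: 8703/190 ≈ 45.805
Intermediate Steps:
d = -25 (d = -5*5 = -25)
Q(V) = 5
I(O) = -5 (I(O) = 0 - 1*5 = 0 - 5 = -5)
K/(((I(r)*o(-2))*19)) = -8703/(-(-20)/(-2)*19) = -8703/(-(-20)*(-1)/2*19) = -8703/(-5*2*19) = -8703/((-10*19)) = -8703/(-190) = -8703*(-1/190) = 8703/190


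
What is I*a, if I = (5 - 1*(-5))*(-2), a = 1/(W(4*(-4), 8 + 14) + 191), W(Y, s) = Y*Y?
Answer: -20/447 ≈ -0.044743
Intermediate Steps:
W(Y, s) = Y²
a = 1/447 (a = 1/((4*(-4))² + 191) = 1/((-16)² + 191) = 1/(256 + 191) = 1/447 ≈ 0.0022371)
I = -20 (I = (5 + 5)*(-2) = 10*(-2) = -20)
I*a = -20*1/447 = -20/447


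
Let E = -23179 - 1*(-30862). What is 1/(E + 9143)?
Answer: 1/16826 ≈ 5.9432e-5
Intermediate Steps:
E = 7683 (E = -23179 + 30862 = 7683)
1/(E + 9143) = 1/(7683 + 9143) = 1/16826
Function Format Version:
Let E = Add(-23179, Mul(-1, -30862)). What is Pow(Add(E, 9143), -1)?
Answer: Rational(1, 16826) ≈ 5.9432e-5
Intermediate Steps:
E = 7683 (E = Add(-23179, 30862) = 7683)
Pow(Add(E, 9143), -1) = Pow(Add(7683, 9143), -1) = Pow(16826, -1) = Rational(1, 16826)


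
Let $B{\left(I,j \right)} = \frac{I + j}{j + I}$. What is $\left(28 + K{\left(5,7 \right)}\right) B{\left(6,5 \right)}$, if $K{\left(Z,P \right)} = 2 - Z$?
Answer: $25$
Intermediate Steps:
$B{\left(I,j \right)} = 1$ ($B{\left(I,j \right)} = \frac{I + j}{I + j} = 1$)
$\left(28 + K{\left(5,7 \right)}\right) B{\left(6,5 \right)} = \left(28 + \left(2 - 5\right)\right) 1 = \left(28 - 3\right) 1 = 25 \cdot 1 = 25$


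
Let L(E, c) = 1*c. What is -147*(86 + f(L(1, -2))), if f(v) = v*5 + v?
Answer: -10878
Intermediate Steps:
L(E, c) = c
f(v) = 6*v (f(v) = 5*v + v = 6*v)
-147*(86 + f(L(1, -2))) = -147*(86 + 6*(-2)) = -147*(86 - 12) = -147*74 = -10878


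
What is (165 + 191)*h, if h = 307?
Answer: 109292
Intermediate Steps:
(165 + 191)*h = (165 + 191)*307 = 356*307 = 109292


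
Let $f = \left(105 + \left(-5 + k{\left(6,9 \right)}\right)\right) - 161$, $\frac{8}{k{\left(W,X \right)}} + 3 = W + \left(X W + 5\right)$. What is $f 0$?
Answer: $0$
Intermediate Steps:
$k{\left(W,X \right)} = \frac{8}{2 + W + W X}$ ($k{\left(W,X \right)} = \frac{8}{-3 + \left(W + \left(X W + 5\right)\right)} = \frac{8}{-3 + \left(W + \left(W X + 5\right)\right)} = \frac{8}{-3 + \left(W + \left(5 + W X\right)\right)} = \frac{8}{-3 + \left(5 + W + W X\right)} = \frac{8}{2 + W + W X}$)
$f = - \frac{1887}{31}$ ($f = \left(105 - \left(5 - \frac{8}{2 + 6 + 6 \cdot 9}\right)\right) - 161 = \left(105 - \left(5 - \frac{8}{2 + 6 + 54}\right)\right) - 161 = \left(105 - \left(5 - \frac{8}{62}\right)\right) - 161 = \left(105 + \left(-5 + 8 \cdot \frac{1}{62}\right)\right) - 161 = \left(105 + \left(-5 + \frac{4}{31}\right)\right) - 161 = \left(105 - \frac{151}{31}\right) - 161 = \frac{3104}{31} - 161 = - \frac{1887}{31} \approx -60.871$)
$f 0 = \left(- \frac{1887}{31}\right) 0 = 0$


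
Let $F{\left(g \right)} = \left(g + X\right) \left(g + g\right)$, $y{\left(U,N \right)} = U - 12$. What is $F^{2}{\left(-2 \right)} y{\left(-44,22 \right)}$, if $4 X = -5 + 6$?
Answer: $-2744$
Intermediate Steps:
$y{\left(U,N \right)} = -12 + U$
$X = \frac{1}{4}$ ($X = \frac{-5 + 6}{4} = \frac{1}{4} \cdot 1 = \frac{1}{4} \approx 0.25$)
$F{\left(g \right)} = 2 g \left(\frac{1}{4} + g\right)$ ($F{\left(g \right)} = \left(g + \frac{1}{4}\right) \left(g + g\right) = \left(\frac{1}{4} + g\right) 2 g = 2 g \left(\frac{1}{4} + g\right)$)
$F^{2}{\left(-2 \right)} y{\left(-44,22 \right)} = \left(\frac{1}{2} \left(-2\right) \left(1 + 4 \left(-2\right)\right)\right)^{2} \left(-12 - 44\right) = \left(\frac{1}{2} \left(-2\right) \left(1 - 8\right)\right)^{2} \left(-56\right) = \left(\frac{1}{2} \left(-2\right) \left(-7\right)\right)^{2} \left(-56\right) = 7^{2} \left(-56\right) = 49 \left(-56\right) = -2744$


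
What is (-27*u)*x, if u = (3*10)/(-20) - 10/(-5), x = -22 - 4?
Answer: 351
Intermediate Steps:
x = -26
u = ½ (u = 30*(-1/20) - 10*(-⅕) = -3/2 + 2 = ½ ≈ 0.50000)
(-27*u)*x = -27*½*(-26) = -27/2*(-26) = 351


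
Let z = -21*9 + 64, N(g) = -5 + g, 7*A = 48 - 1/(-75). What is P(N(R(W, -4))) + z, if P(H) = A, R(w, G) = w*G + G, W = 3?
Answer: -62024/525 ≈ -118.14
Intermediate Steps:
R(w, G) = G + G*w (R(w, G) = G*w + G = G + G*w)
A = 3601/525 (A = (48 - 1/(-75))/7 = (48 - 1*(-1/75))/7 = (48 + 1/75)/7 = (1/7)*(3601/75) = 3601/525 ≈ 6.8590)
P(H) = 3601/525
z = -125 (z = -189 + 64 = -125)
P(N(R(W, -4))) + z = 3601/525 - 125 = -62024/525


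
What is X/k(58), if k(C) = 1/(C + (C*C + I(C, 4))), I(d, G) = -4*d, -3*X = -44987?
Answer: 143508530/3 ≈ 4.7836e+7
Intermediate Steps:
X = 44987/3 (X = -1/3*(-44987) = 44987/3 ≈ 14996.)
k(C) = 1/(C**2 - 3*C) (k(C) = 1/(C + (C*C - 4*C)) = 1/(C + (C**2 - 4*C)) = 1/(C**2 - 3*C))
X/k(58) = 44987/(3*((1/(58*(-3 + 58))))) = 44987/(3*(((1/58)/55))) = 44987/(3*(((1/58)*(1/55)))) = 44987/(3*(1/3190)) = (44987/3)*3190 = 143508530/3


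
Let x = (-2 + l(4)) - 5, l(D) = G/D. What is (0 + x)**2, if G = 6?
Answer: 121/4 ≈ 30.250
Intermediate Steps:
l(D) = 6/D
x = -11/2 (x = (-2 + 6/4) - 5 = (-2 + 6*(1/4)) - 5 = (-2 + 3/2) - 5 = -1/2 - 5 = -11/2 ≈ -5.5000)
(0 + x)**2 = (0 - 11/2)**2 = (-11/2)**2 = 121/4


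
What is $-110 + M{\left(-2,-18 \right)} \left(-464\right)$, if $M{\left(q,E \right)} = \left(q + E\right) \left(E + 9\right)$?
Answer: $-83630$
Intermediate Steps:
$M{\left(q,E \right)} = \left(9 + E\right) \left(E + q\right)$ ($M{\left(q,E \right)} = \left(E + q\right) \left(9 + E\right) = \left(9 + E\right) \left(E + q\right)$)
$-110 + M{\left(-2,-18 \right)} \left(-464\right) = -110 + \left(\left(-18\right)^{2} + 9 \left(-18\right) + 9 \left(-2\right) - -36\right) \left(-464\right) = -110 + \left(324 - 162 - 18 + 36\right) \left(-464\right) = -110 + 180 \left(-464\right) = -110 - 83520 = -83630$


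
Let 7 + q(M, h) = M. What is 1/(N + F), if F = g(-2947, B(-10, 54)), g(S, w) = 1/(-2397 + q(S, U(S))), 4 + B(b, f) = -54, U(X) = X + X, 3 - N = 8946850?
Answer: -5351/47874578298 ≈ -1.1177e-7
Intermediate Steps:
N = -8946847 (N = 3 - 1*8946850 = 3 - 8946850 = -8946847)
U(X) = 2*X
B(b, f) = -58 (B(b, f) = -4 - 54 = -58)
q(M, h) = -7 + M
g(S, w) = 1/(-2404 + S) (g(S, w) = 1/(-2397 + (-7 + S)) = 1/(-2404 + S))
F = -1/5351 (F = 1/(-2404 - 2947) = 1/(-5351) = -1/5351 ≈ -0.00018688)
1/(N + F) = 1/(-8946847 - 1/5351) = 1/(-47874578298/5351) = -5351/47874578298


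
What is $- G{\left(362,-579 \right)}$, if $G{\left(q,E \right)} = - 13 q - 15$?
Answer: $4721$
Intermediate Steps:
$G{\left(q,E \right)} = -15 - 13 q$
$- G{\left(362,-579 \right)} = - (-15 - 4706) = \left(-1\right) \left(-4721\right) = 4721$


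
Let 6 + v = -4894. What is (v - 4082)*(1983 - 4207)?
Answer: 19975968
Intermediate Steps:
v = -4900 (v = -6 - 4894 = -4900)
(v - 4082)*(1983 - 4207) = (-4900 - 4082)*(1983 - 4207) = -8982*(-2224) = 19975968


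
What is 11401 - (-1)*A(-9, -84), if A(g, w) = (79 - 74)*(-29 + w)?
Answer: 10836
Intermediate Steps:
A(g, w) = -145 + 5*w (A(g, w) = 5*(-29 + w) = -145 + 5*w)
11401 - (-1)*A(-9, -84) = 11401 - (-1)*(-145 + 5*(-84)) = 11401 - (-1)*(-145 - 420) = 11401 - (-1)*(-565) = 11401 - 1*565 = 11401 - 565 = 10836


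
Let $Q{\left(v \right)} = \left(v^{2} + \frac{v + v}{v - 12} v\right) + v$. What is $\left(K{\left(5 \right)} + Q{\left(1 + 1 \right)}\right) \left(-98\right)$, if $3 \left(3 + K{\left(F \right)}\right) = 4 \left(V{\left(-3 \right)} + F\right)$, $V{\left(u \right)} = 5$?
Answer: $- \frac{22834}{15} \approx -1522.3$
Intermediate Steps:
$Q{\left(v \right)} = v + v^{2} + \frac{2 v^{2}}{-12 + v}$ ($Q{\left(v \right)} = \left(v^{2} + \frac{2 v}{-12 + v} v\right) + v = \left(v^{2} + \frac{2 v^{2}}{-12 + v}\right) + v = v + v^{2} + \frac{2 v^{2}}{-12 + v}$)
$K{\left(F \right)} = \frac{11}{3} + \frac{4 F}{3}$ ($K{\left(F \right)} = -3 + \frac{4 \left(5 + F\right)}{3} = -3 + \frac{20 + 4 F}{3} = -3 + \left(\frac{20}{3} + \frac{4 F}{3}\right) = \frac{11}{3} + \frac{4 F}{3}$)
$\left(K{\left(5 \right)} + Q{\left(1 + 1 \right)}\right) \left(-98\right) = \left(\left(\frac{11}{3} + \frac{4}{3} \cdot 5\right) + \frac{\left(1 + 1\right) \left(-12 + \left(1 + 1\right)^{2} - 9 \left(1 + 1\right)\right)}{-12 + \left(1 + 1\right)}\right) \left(-98\right) = \left(\left(\frac{11}{3} + \frac{20}{3}\right) + \frac{2 \left(-12 + 2^{2} - 18\right)}{-12 + 2}\right) \left(-98\right) = \left(\frac{31}{3} + \frac{2 \left(-12 + 4 - 18\right)}{-10}\right) \left(-98\right) = \left(\frac{31}{3} + 2 \left(- \frac{1}{10}\right) \left(-26\right)\right) \left(-98\right) = \left(\frac{31}{3} + \frac{26}{5}\right) \left(-98\right) = \frac{233}{15} \left(-98\right) = - \frac{22834}{15}$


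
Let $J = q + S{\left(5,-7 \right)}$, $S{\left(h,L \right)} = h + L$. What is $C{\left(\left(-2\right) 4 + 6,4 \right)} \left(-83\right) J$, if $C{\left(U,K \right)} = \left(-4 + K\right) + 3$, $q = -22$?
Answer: $5976$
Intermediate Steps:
$S{\left(h,L \right)} = L + h$
$C{\left(U,K \right)} = -1 + K$
$J = -24$ ($J = -22 + \left(-7 + 5\right) = -22 - 2 = -24$)
$C{\left(\left(-2\right) 4 + 6,4 \right)} \left(-83\right) J = \left(-1 + 4\right) \left(-83\right) \left(-24\right) = 3 \left(-83\right) \left(-24\right) = \left(-249\right) \left(-24\right) = 5976$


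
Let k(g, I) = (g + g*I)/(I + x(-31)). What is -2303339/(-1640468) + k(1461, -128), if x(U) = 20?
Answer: 6346514096/3691053 ≈ 1719.4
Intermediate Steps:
k(g, I) = (g + I*g)/(20 + I) (k(g, I) = (g + g*I)/(I + 20) = (g + I*g)/(20 + I))
-2303339/(-1640468) + k(1461, -128) = -2303339/(-1640468) + 1461*(1 - 128)/(20 - 128) = -2303339*(-1/1640468) + 1461*(-127)/(-108) = 2303339/1640468 + 1461*(-1/108)*(-127) = 2303339/1640468 + 61849/36 = 6346514096/3691053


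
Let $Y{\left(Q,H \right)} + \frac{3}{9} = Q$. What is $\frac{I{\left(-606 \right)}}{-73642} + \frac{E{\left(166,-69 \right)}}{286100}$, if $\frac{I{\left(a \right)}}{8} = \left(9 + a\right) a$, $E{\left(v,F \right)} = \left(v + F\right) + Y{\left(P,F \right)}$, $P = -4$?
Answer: $- \frac{621029863081}{15801732150} \approx -39.301$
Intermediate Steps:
$Y{\left(Q,H \right)} = - \frac{1}{3} + Q$
$E{\left(v,F \right)} = - \frac{13}{3} + F + v$ ($E{\left(v,F \right)} = \left(v + F\right) - \frac{13}{3} = \left(F + v\right) - \frac{13}{3} = - \frac{13}{3} + F + v$)
$I{\left(a \right)} = 8 a \left(9 + a\right)$ ($I{\left(a \right)} = 8 \left(9 + a\right) a = 8 a \left(9 + a\right)$)
$\frac{I{\left(-606 \right)}}{-73642} + \frac{E{\left(166,-69 \right)}}{286100} = \frac{8 \left(-606\right) \left(9 - 606\right)}{-73642} + \frac{- \frac{13}{3} - 69 + 166}{286100} = 8 \left(-606\right) \left(-597\right) \left(- \frac{1}{73642}\right) + \frac{278}{3} \cdot \frac{1}{286100} = 2894256 \left(- \frac{1}{73642}\right) + \frac{139}{429150} = - \frac{1447128}{36821} + \frac{139}{429150} = - \frac{621029863081}{15801732150}$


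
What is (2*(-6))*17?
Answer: -204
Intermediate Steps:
(2*(-6))*17 = -12*17 = -204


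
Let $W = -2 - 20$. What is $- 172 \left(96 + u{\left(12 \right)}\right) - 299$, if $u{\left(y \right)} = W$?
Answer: $-13027$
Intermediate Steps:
$W = -22$ ($W = -2 - 20 = -22$)
$u{\left(y \right)} = -22$
$- 172 \left(96 + u{\left(12 \right)}\right) - 299 = - 172 \left(96 - 22\right) - 299 = \left(-172\right) 74 - 299 = -12728 - 299 = -13027$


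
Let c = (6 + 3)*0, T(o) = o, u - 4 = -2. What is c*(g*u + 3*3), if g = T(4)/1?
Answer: 0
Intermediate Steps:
u = 2 (u = 4 - 2 = 2)
g = 4 (g = 4/1 = 4*1 = 4)
c = 0 (c = 9*0 = 0)
c*(g*u + 3*3) = 0*(4*2 + 3*3) = 0*(8 + 9) = 0*17 = 0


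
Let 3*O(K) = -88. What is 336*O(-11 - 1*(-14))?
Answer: -9856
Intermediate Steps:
O(K) = -88/3 (O(K) = (⅓)*(-88) = -88/3)
336*O(-11 - 1*(-14)) = 336*(-88/3) = -9856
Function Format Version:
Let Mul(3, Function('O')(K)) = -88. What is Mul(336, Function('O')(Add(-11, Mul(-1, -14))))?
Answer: -9856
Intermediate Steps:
Function('O')(K) = Rational(-88, 3) (Function('O')(K) = Mul(Rational(1, 3), -88) = Rational(-88, 3))
Mul(336, Function('O')(Add(-11, Mul(-1, -14)))) = Mul(336, Rational(-88, 3)) = -9856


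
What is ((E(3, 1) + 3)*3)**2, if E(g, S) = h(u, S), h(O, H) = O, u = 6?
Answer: 729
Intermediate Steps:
E(g, S) = 6
((E(3, 1) + 3)*3)**2 = ((6 + 3)*3)**2 = (9*3)**2 = 27**2 = 729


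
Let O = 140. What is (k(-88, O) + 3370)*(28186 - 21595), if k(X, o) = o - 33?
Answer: 22916907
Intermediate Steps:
k(X, o) = -33 + o
(k(-88, O) + 3370)*(28186 - 21595) = ((-33 + 140) + 3370)*(28186 - 21595) = (107 + 3370)*6591 = 3477*6591 = 22916907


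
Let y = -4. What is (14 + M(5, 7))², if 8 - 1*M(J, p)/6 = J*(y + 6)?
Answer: 4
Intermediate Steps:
M(J, p) = 48 - 12*J (M(J, p) = 48 - 6*J*(-4 + 6) = 48 - 6*J*2 = 48 - 12*J)
(14 + M(5, 7))² = (14 + (48 - 12*5))² = (14 + (48 - 60))² = (14 - 12)² = 2² = 4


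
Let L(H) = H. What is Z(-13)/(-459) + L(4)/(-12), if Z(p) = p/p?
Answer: -154/459 ≈ -0.33551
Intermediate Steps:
Z(p) = 1
Z(-13)/(-459) + L(4)/(-12) = 1/(-459) + 4/(-12) = 1*(-1/459) + 4*(-1/12) = -1/459 - ⅓ = -154/459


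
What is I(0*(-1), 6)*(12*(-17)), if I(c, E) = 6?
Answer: -1224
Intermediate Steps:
I(0*(-1), 6)*(12*(-17)) = 6*(12*(-17)) = 6*(-204) = -1224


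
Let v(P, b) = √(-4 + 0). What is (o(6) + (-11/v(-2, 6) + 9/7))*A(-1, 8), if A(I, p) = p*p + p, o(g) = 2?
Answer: 1656/7 + 396*I ≈ 236.57 + 396.0*I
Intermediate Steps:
v(P, b) = 2*I (v(P, b) = √(-4) = 2*I)
A(I, p) = p + p² (A(I, p) = p² + p = p + p²)
(o(6) + (-11/v(-2, 6) + 9/7))*A(-1, 8) = (2 + (-11*(-I/2) + 9/7))*(8*(1 + 8)) = (2 + (-(-11)*I/2 + 9*(⅐)))*(8*9) = (2 + (11*I/2 + 9/7))*72 = (2 + (9/7 + 11*I/2))*72 = (23/7 + 11*I/2)*72 = 1656/7 + 396*I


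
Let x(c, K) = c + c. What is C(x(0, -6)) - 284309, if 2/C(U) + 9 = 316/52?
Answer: -5401884/19 ≈ -2.8431e+5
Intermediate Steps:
x(c, K) = 2*c
C(U) = -13/19 (C(U) = 2/(-9 + 316/52) = 2/(-9 + 316*(1/52)) = 2/(-9 + 79/13) = 2/(-38/13) = 2*(-13/38) = -13/19)
C(x(0, -6)) - 284309 = -13/19 - 284309 = -5401884/19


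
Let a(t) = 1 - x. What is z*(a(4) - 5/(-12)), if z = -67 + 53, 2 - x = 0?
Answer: 49/6 ≈ 8.1667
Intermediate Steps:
x = 2 (x = 2 - 1*0 = 2 + 0 = 2)
a(t) = -1 (a(t) = 1 - 1*2 = 1 - 2 = -1)
z = -14
z*(a(4) - 5/(-12)) = -14*(-1 - 5/(-12)) = -14*(-1 - 5*(-1)/12) = -14*(-1 - 1*(-5/12)) = -14*(-1 + 5/12) = -14*(-7/12) = 49/6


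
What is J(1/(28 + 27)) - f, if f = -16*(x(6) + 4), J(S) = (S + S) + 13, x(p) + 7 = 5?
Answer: 2477/55 ≈ 45.036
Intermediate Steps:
x(p) = -2 (x(p) = -7 + 5 = -2)
J(S) = 13 + 2*S (J(S) = 2*S + 13 = 13 + 2*S)
f = -32 (f = -16*(-2 + 4) = -16*2 = -32)
J(1/(28 + 27)) - f = (13 + 2/(28 + 27)) - 1*(-32) = (13 + 2/55) + 32 = 717/55 + 32 = 2477/55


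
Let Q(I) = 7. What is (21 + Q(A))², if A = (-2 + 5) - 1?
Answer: 784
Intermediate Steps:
A = 2 (A = 3 - 1 = 2)
(21 + Q(A))² = (21 + 7)² = 28² = 784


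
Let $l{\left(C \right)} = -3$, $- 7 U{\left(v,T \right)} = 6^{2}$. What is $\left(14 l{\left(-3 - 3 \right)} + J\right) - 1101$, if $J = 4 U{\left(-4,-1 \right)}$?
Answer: $- \frac{8145}{7} \approx -1163.6$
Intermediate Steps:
$U{\left(v,T \right)} = - \frac{36}{7}$ ($U{\left(v,T \right)} = - \frac{6^{2}}{7} = \left(- \frac{1}{7}\right) 36 = - \frac{36}{7}$)
$J = - \frac{144}{7}$ ($J = 4 \left(- \frac{36}{7}\right) = - \frac{144}{7} \approx -20.571$)
$\left(14 l{\left(-3 - 3 \right)} + J\right) - 1101 = \left(14 \left(-3\right) - \frac{144}{7}\right) - 1101 = \left(-42 - \frac{144}{7}\right) - 1101 = - \frac{438}{7} - 1101 = - \frac{8145}{7}$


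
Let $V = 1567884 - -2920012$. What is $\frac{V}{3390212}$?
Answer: $\frac{160282}{121079} \approx 1.3238$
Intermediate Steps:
$V = 4487896$ ($V = 1567884 + 2920012 = 4487896$)
$\frac{V}{3390212} = \frac{4487896}{3390212} = 4487896 \cdot \frac{1}{3390212} = \frac{160282}{121079}$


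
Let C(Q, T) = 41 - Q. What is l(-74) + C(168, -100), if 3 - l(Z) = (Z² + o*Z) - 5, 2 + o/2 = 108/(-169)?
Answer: -1011563/169 ≈ -5985.6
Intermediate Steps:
o = -892/169 (o = -4 + 2*(108/(-169)) = -4 + 2*(108*(-1/169)) = -4 + 2*(-108/169) = -4 - 216/169 = -892/169 ≈ -5.2781)
l(Z) = 8 - Z² + 892*Z/169 (l(Z) = 3 - ((Z² - 892*Z/169) - 5) = 3 - (-5 + Z² - 892*Z/169) = 3 + (5 - Z² + 892*Z/169) = 8 - Z² + 892*Z/169)
l(-74) + C(168, -100) = (8 - 1*(-74)² + (892/169)*(-74)) + (41 - 1*168) = (8 - 1*5476 - 66008/169) + (41 - 168) = (8 - 5476 - 66008/169) - 127 = -990100/169 - 127 = -1011563/169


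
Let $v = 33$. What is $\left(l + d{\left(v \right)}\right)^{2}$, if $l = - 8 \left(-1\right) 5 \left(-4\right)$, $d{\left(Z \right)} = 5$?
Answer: $24025$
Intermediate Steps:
$l = -160$ ($l = - 8 \left(\left(-5\right) \left(-4\right)\right) = \left(-8\right) 20 = -160$)
$\left(l + d{\left(v \right)}\right)^{2} = \left(-160 + 5\right)^{2} = \left(-155\right)^{2} = 24025$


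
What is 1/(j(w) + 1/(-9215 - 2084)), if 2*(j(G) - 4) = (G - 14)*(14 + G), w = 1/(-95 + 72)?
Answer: -11954342/1123697907 ≈ -0.010638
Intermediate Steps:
w = -1/23 (w = 1/(-23) = -1/23 ≈ -0.043478)
j(G) = 4 + (-14 + G)*(14 + G)/2 (j(G) = 4 + ((G - 14)*(14 + G))/2 = 4 + ((-14 + G)*(14 + G))/2 = 4 + (-14 + G)*(14 + G)/2)
1/(j(w) + 1/(-9215 - 2084)) = 1/((-94 + (-1/23)²/2) + 1/(-9215 - 2084)) = 1/((-94 + (½)*(1/529)) + 1/(-11299)) = 1/((-94 + 1/1058) - 1/11299) = 1/(-99451/1058 - 1/11299) = 1/(-1123697907/11954342) = -11954342/1123697907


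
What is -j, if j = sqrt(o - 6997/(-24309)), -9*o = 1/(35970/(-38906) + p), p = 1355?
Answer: -sqrt(13109059716358065331310)/213439745490 ≈ -0.53643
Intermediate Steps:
o = -19453/237067470 (o = -1/(9*(35970/(-38906) + 1355)) = -1/(9*(35970*(-1/38906) + 1355)) = -1/(9*(-17985/19453 + 1355)) = -1/(9*26340830/19453) = -1/9*19453/26340830 = -19453/237067470 ≈ -8.2057e-5)
j = sqrt(13109059716358065331310)/213439745490 (j = sqrt(-19453/237067470 - 6997/(-24309)) = sqrt(-19453/237067470 - 6997*(-1/24309)) = sqrt(-19453/237067470 + 6997/24309) = sqrt(184254244957/640319236470) = sqrt(13109059716358065331310)/213439745490 ≈ 0.53643)
-j = -sqrt(13109059716358065331310)/213439745490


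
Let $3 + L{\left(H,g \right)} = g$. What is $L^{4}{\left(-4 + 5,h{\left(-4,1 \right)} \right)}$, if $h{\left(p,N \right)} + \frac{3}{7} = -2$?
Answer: $\frac{2085136}{2401} \approx 868.44$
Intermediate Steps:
$h{\left(p,N \right)} = - \frac{17}{7}$ ($h{\left(p,N \right)} = - \frac{3}{7} - 2 = - \frac{17}{7}$)
$L{\left(H,g \right)} = -3 + g$
$L^{4}{\left(-4 + 5,h{\left(-4,1 \right)} \right)} = \left(-3 - \frac{17}{7}\right)^{4} = \left(- \frac{38}{7}\right)^{4} = \frac{2085136}{2401}$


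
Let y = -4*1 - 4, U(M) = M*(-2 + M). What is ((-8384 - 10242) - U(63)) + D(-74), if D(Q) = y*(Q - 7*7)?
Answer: -21485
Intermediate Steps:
y = -8 (y = -4 - 4 = -8)
D(Q) = 392 - 8*Q (D(Q) = -8*(Q - 7*7) = -8*(Q - 49) = -8*(-49 + Q) = 392 - 8*Q)
((-8384 - 10242) - U(63)) + D(-74) = ((-8384 - 10242) - 63*(-2 + 63)) + (392 - 8*(-74)) = (-18626 - 63*61) + (392 + 592) = (-18626 - 1*3843) + 984 = (-18626 - 3843) + 984 = -22469 + 984 = -21485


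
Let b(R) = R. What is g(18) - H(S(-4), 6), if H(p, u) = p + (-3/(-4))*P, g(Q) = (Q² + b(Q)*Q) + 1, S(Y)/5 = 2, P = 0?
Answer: 639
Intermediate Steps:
S(Y) = 10 (S(Y) = 5*2 = 10)
g(Q) = 1 + 2*Q² (g(Q) = (Q² + Q*Q) + 1 = (Q² + Q²) + 1 = 2*Q² + 1 = 1 + 2*Q²)
H(p, u) = p (H(p, u) = p - 3/(-4)*0 = p - 3*(-¼)*0 = p + (¾)*0 = p + 0 = p)
g(18) - H(S(-4), 6) = (1 + 2*18²) - 1*10 = (1 + 2*324) - 10 = (1 + 648) - 10 = 649 - 10 = 639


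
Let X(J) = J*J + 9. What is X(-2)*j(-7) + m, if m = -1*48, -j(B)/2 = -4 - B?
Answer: -126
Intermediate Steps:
X(J) = 9 + J² (X(J) = J² + 9 = 9 + J²)
j(B) = 8 + 2*B (j(B) = -2*(-4 - B) = 8 + 2*B)
m = -48
X(-2)*j(-7) + m = (9 + (-2)²)*(8 + 2*(-7)) - 48 = (9 + 4)*(8 - 14) - 48 = 13*(-6) - 48 = -78 - 48 = -126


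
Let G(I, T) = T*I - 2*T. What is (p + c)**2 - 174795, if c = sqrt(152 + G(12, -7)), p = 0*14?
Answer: -174713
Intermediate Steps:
p = 0
G(I, T) = -2*T + I*T (G(I, T) = I*T - 2*T = -2*T + I*T)
c = sqrt(82) (c = sqrt(152 - 7*(-2 + 12)) = sqrt(152 - 7*10) = sqrt(152 - 70) = sqrt(82) ≈ 9.0554)
(p + c)**2 - 174795 = (0 + sqrt(82))**2 - 174795 = (sqrt(82))**2 - 174795 = 82 - 174795 = -174713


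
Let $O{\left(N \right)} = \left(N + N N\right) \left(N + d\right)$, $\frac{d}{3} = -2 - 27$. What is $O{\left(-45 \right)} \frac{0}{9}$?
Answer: $0$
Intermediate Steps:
$d = -87$ ($d = 3 \left(-2 - 27\right) = 3 \left(-29\right) = -87$)
$O{\left(N \right)} = \left(-87 + N\right) \left(N + N^{2}\right)$ ($O{\left(N \right)} = \left(N + N N\right) \left(N - 87\right) = \left(N + N^{2}\right) \left(-87 + N\right) = \left(-87 + N\right) \left(N + N^{2}\right)$)
$O{\left(-45 \right)} \frac{0}{9} = - 45 \left(-87 + \left(-45\right)^{2} - -3870\right) \frac{0}{9} = - 45 \left(-87 + 2025 + 3870\right) 0 \cdot \frac{1}{9} = \left(-45\right) 5808 \cdot 0 = \left(-261360\right) 0 = 0$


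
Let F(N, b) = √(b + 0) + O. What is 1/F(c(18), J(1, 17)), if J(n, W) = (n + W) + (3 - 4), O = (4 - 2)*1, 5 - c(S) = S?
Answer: -2/13 + √17/13 ≈ 0.16332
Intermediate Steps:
c(S) = 5 - S
O = 2 (O = 2*1 = 2)
J(n, W) = -1 + W + n (J(n, W) = (W + n) - 1 = -1 + W + n)
F(N, b) = 2 + √b (F(N, b) = √(b + 0) + 2 = √b + 2 = 2 + √b)
1/F(c(18), J(1, 17)) = 1/(2 + √(-1 + 17 + 1)) = 1/(2 + √17)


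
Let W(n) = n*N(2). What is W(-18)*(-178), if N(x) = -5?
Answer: -16020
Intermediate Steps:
W(n) = -5*n (W(n) = n*(-5) = -5*n)
W(-18)*(-178) = -5*(-18)*(-178) = 90*(-178) = -16020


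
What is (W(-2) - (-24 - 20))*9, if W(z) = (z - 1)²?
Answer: 477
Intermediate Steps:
W(z) = (-1 + z)²
(W(-2) - (-24 - 20))*9 = ((-1 - 2)² - (-24 - 20))*9 = ((-3)² - 1*(-44))*9 = (9 + 44)*9 = 53*9 = 477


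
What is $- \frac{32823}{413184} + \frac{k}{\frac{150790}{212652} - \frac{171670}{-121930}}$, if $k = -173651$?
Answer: $- \frac{31006303944015875961}{378006847033856} \approx -82026.0$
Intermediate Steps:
$- \frac{32823}{413184} + \frac{k}{\frac{150790}{212652} - \frac{171670}{-121930}} = - \frac{32823}{413184} - \frac{173651}{\frac{150790}{212652} - \frac{171670}{-121930}} = \left(-32823\right) \frac{1}{413184} - \frac{173651}{150790 \cdot \frac{1}{212652} - - \frac{17167}{12193}} = - \frac{10941}{137728} - \frac{173651}{\frac{75395}{106326} + \frac{17167}{12193}} = - \frac{10941}{137728} - \frac{173651}{\frac{2744589677}{1296432918}} = - \frac{10941}{137728} - \frac{225126872643618}{2744589677} = - \frac{31006303944015875961}{378006847033856}$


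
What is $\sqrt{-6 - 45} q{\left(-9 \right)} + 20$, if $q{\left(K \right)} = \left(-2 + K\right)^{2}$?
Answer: $20 + 121 i \sqrt{51} \approx 20.0 + 864.11 i$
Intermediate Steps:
$\sqrt{-6 - 45} q{\left(-9 \right)} + 20 = \sqrt{-6 - 45} \left(-2 - 9\right)^{2} + 20 = \sqrt{-51} \left(-11\right)^{2} + 20 = i \sqrt{51} \cdot 121 + 20 = 121 i \sqrt{51} + 20 = 20 + 121 i \sqrt{51}$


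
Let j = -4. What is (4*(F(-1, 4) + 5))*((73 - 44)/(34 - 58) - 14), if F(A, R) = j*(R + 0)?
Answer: 4015/6 ≈ 669.17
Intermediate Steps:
F(A, R) = -4*R (F(A, R) = -4*(R + 0) = -4*R)
(4*(F(-1, 4) + 5))*((73 - 44)/(34 - 58) - 14) = (4*(-4*4 + 5))*((73 - 44)/(34 - 58) - 14) = (4*(-16 + 5))*(29/(-24) - 14) = (4*(-11))*(29*(-1/24) - 14) = -44*(-29/24 - 14) = -44*(-365/24) = 4015/6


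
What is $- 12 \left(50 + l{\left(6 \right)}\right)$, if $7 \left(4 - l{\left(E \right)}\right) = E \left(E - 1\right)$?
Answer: $- \frac{4176}{7} \approx -596.57$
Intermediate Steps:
$l{\left(E \right)} = 4 - \frac{E \left(-1 + E\right)}{7}$ ($l{\left(E \right)} = 4 - \frac{E \left(E - 1\right)}{7} = 4 - \frac{E \left(-1 + E\right)}{7}$)
$- 12 \left(50 + l{\left(6 \right)}\right) = - 12 \left(50 + \left(4 - \frac{6^{2}}{7} + \frac{1}{7} \cdot 6\right)\right) = - 12 \left(50 + \left(4 - \frac{36}{7} + \frac{6}{7}\right)\right) = - 12 \left(50 - \frac{2}{7}\right) = \left(-12\right) \frac{348}{7} = - \frac{4176}{7}$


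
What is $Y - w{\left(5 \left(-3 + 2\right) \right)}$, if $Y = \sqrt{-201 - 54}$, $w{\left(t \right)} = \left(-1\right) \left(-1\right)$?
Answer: $-1 + i \sqrt{255} \approx -1.0 + 15.969 i$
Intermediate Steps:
$w{\left(t \right)} = 1$
$Y = i \sqrt{255}$ ($Y = \sqrt{-255} = i \sqrt{255} \approx 15.969 i$)
$Y - w{\left(5 \left(-3 + 2\right) \right)} = i \sqrt{255} - 1 = -1 + i \sqrt{255}$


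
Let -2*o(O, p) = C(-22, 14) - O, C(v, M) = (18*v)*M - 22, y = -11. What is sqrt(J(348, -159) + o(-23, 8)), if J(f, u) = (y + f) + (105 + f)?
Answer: sqrt(14246)/2 ≈ 59.678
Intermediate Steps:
J(f, u) = 94 + 2*f (J(f, u) = (-11 + f) + (105 + f) = 94 + 2*f)
C(v, M) = -22 + 18*M*v (C(v, M) = 18*M*v - 22 = -22 + 18*M*v)
o(O, p) = 2783 + O/2 (o(O, p) = -((-22 + 18*14*(-22)) - O)/2 = -((-22 - 5544) - O)/2 = -(-5566 - O)/2 = 2783 + O/2)
sqrt(J(348, -159) + o(-23, 8)) = sqrt((94 + 2*348) + (2783 + (1/2)*(-23))) = sqrt((94 + 696) + (2783 - 23/2)) = sqrt(790 + 5543/2) = sqrt(7123/2) = sqrt(14246)/2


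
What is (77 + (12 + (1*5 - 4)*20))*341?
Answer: 37169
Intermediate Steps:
(77 + (12 + (1*5 - 4)*20))*341 = (77 + (12 + (5 - 4)*20))*341 = (77 + (12 + 1*20))*341 = (77 + (12 + 20))*341 = (77 + 32)*341 = 109*341 = 37169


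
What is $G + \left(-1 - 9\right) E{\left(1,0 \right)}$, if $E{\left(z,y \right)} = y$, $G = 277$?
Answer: $277$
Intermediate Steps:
$G + \left(-1 - 9\right) E{\left(1,0 \right)} = 277 + \left(-1 - 9\right) 0 = 277 - 0 = 277 + 0 = 277$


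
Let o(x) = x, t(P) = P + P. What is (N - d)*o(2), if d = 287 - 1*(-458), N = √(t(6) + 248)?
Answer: -1490 + 4*√65 ≈ -1457.8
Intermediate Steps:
t(P) = 2*P
N = 2*√65 (N = √(2*6 + 248) = √(12 + 248) = √260 = 2*√65 ≈ 16.125)
d = 745 (d = 287 + 458 = 745)
(N - d)*o(2) = (2*√65 - 1*745)*2 = (2*√65 - 745)*2 = (-745 + 2*√65)*2 = -1490 + 4*√65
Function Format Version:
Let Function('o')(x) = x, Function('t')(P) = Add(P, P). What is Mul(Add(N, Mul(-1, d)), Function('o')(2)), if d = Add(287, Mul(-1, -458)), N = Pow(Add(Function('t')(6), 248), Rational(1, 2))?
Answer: Add(-1490, Mul(4, Pow(65, Rational(1, 2)))) ≈ -1457.8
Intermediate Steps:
Function('t')(P) = Mul(2, P)
N = Mul(2, Pow(65, Rational(1, 2))) (N = Pow(Add(Mul(2, 6), 248), Rational(1, 2)) = Pow(Add(12, 248), Rational(1, 2)) = Pow(260, Rational(1, 2)) = Mul(2, Pow(65, Rational(1, 2))) ≈ 16.125)
d = 745 (d = Add(287, 458) = 745)
Mul(Add(N, Mul(-1, d)), Function('o')(2)) = Mul(Add(Mul(2, Pow(65, Rational(1, 2))), Mul(-1, 745)), 2) = Mul(Add(Mul(2, Pow(65, Rational(1, 2))), -745), 2) = Mul(Add(-745, Mul(2, Pow(65, Rational(1, 2)))), 2) = Add(-1490, Mul(4, Pow(65, Rational(1, 2))))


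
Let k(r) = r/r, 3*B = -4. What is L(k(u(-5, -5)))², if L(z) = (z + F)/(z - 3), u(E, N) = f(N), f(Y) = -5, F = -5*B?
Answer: 529/36 ≈ 14.694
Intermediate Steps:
B = -4/3 (B = (⅓)*(-4) = -4/3 ≈ -1.3333)
F = 20/3 (F = -5*(-4/3) = 20/3 ≈ 6.6667)
u(E, N) = -5
k(r) = 1
L(z) = (20/3 + z)/(-3 + z) (L(z) = (z + 20/3)/(z - 3) = (20/3 + z)/(-3 + z))
L(k(u(-5, -5)))² = ((20/3 + 1)/(-3 + 1))² = ((23/3)/(-2))² = (-½*23/3)² = (-23/6)² = 529/36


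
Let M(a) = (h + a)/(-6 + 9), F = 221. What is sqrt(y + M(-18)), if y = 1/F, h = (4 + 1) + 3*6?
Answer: 2*sqrt(183651)/663 ≈ 1.2927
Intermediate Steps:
h = 23 (h = 5 + 18 = 23)
y = 1/221 ≈ 0.0045249
M(a) = 23/3 + a/3 (M(a) = (23 + a)/(-6 + 9) = (23 + a)/3 = (23 + a)*(1/3) = 23/3 + a/3)
sqrt(y + M(-18)) = sqrt(1/221 + (23/3 + (1/3)*(-18))) = sqrt(1/221 + (23/3 - 6)) = sqrt(1/221 + 5/3) = sqrt(1108/663) = 2*sqrt(183651)/663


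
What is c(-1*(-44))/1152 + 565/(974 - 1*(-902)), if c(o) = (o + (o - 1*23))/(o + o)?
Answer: 14349845/47545344 ≈ 0.30181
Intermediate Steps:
c(o) = (-23 + 2*o)/(2*o) (c(o) = (o + (o - 23))/((2*o)) = (o + (-23 + o))*(1/(2*o)) = (-23 + 2*o)*(1/(2*o)) = (-23 + 2*o)/(2*o))
c(-1*(-44))/1152 + 565/(974 - 1*(-902)) = ((-23/2 - 1*(-44))/((-1*(-44))))/1152 + 565/(974 - 1*(-902)) = ((-23/2 + 44)/44)*(1/1152) + 565/(974 + 902) = ((1/44)*(65/2))*(1/1152) + 565/1876 = (65/88)*(1/1152) + 565*(1/1876) = 65/101376 + 565/1876 = 14349845/47545344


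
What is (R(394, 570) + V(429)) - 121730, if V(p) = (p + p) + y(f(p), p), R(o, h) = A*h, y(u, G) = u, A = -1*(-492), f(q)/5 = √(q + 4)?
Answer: 159568 + 5*√433 ≈ 1.5967e+5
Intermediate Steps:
f(q) = 5*√(4 + q) (f(q) = 5*√(q + 4) = 5*√(4 + q))
A = 492
R(o, h) = 492*h
V(p) = 2*p + 5*√(4 + p) (V(p) = (p + p) + 5*√(4 + p) = 2*p + 5*√(4 + p))
(R(394, 570) + V(429)) - 121730 = (492*570 + (2*429 + 5*√(4 + 429))) - 121730 = (280440 + (858 + 5*√433)) - 121730 = (281298 + 5*√433) - 121730 = 159568 + 5*√433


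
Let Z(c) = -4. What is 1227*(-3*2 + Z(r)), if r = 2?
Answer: -12270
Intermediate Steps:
1227*(-3*2 + Z(r)) = 1227*(-3*2 - 4) = 1227*(-6 - 4) = 1227*(-10) = -12270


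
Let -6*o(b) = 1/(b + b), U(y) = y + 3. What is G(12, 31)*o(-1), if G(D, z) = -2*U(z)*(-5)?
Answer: 85/3 ≈ 28.333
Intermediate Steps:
U(y) = 3 + y
o(b) = -1/(12*b) (o(b) = -1/(6*(b + b)) = -1/(2*b)/6 = -1/(12*b))
G(D, z) = 30 + 10*z (G(D, z) = -2*(3 + z)*(-5) = (-6 - 2*z)*(-5) = 30 + 10*z)
G(12, 31)*o(-1) = (30 + 10*31)*(-1/12/(-1)) = (30 + 310)*(-1/12*(-1)) = 340*(1/12) = 85/3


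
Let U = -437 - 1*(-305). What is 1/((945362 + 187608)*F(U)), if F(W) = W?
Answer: -1/149552040 ≈ -6.6866e-9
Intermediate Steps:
U = -132 (U = -437 + 305 = -132)
1/((945362 + 187608)*F(U)) = 1/((945362 + 187608)*(-132)) = -1/132/1132970 = (1/1132970)*(-1/132) = -1/149552040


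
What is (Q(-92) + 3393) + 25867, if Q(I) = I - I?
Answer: 29260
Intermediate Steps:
Q(I) = 0
(Q(-92) + 3393) + 25867 = (0 + 3393) + 25867 = 3393 + 25867 = 29260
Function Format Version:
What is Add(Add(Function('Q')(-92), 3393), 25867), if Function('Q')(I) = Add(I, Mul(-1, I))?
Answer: 29260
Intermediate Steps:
Function('Q')(I) = 0
Add(Add(Function('Q')(-92), 3393), 25867) = Add(Add(0, 3393), 25867) = Add(3393, 25867) = 29260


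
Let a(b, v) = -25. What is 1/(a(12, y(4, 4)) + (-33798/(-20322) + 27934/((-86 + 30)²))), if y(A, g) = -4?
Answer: -5310816/76631627 ≈ -0.069303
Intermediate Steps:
1/(a(12, y(4, 4)) + (-33798/(-20322) + 27934/((-86 + 30)²))) = 1/(-25 + (-33798/(-20322) + 27934/((-86 + 30)²))) = 1/(-25 + (-33798*(-1/20322) + 27934/((-56)²))) = 1/(-25 + (5633/3387 + 27934/3136)) = 1/(-25 + (5633/3387 + 27934*(1/3136))) = 1/(-25 + (5633/3387 + 13967/1568)) = 1/(-25 + 56138773/5310816) = 1/(-76631627/5310816) = -5310816/76631627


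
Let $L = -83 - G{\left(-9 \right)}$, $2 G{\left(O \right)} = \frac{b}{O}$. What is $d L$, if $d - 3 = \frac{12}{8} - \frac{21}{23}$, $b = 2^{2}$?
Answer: $- \frac{40975}{138} \approx -296.92$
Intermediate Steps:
$b = 4$
$G{\left(O \right)} = \frac{2}{O}$ ($G{\left(O \right)} = \frac{4 \frac{1}{O}}{2} = \frac{2}{O}$)
$L = - \frac{745}{9}$ ($L = -83 - \frac{2}{-9} = -83 - 2 \left(- \frac{1}{9}\right) = -83 - - \frac{2}{9} = -83 + \frac{2}{9} = - \frac{745}{9} \approx -82.778$)
$d = \frac{165}{46}$ ($d = 3 + \left(\frac{12}{8} - \frac{21}{23}\right) = 3 + \left(12 \cdot \frac{1}{8} - \frac{21}{23}\right) = 3 + \left(\frac{3}{2} - \frac{21}{23}\right) = 3 + \frac{27}{46} = \frac{165}{46} \approx 3.587$)
$d L = \frac{165}{46} \left(- \frac{745}{9}\right) = - \frac{40975}{138}$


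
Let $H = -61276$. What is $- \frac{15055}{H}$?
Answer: $\frac{15055}{61276} \approx 0.24569$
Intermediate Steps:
$- \frac{15055}{H} = - \frac{15055}{-61276} = \left(-15055\right) \left(- \frac{1}{61276}\right) = \frac{15055}{61276}$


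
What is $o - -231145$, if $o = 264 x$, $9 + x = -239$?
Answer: $165673$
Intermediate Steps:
$x = -248$ ($x = -9 - 239 = -248$)
$o = -65472$ ($o = 264 \left(-248\right) = -65472$)
$o - -231145 = -65472 - -231145 = -65472 + 231145 = 165673$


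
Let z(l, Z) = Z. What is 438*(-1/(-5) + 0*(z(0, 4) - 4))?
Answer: 438/5 ≈ 87.600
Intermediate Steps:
438*(-1/(-5) + 0*(z(0, 4) - 4)) = 438*(-1/(-5) + 0*(4 - 4)) = 438*(-1*(-⅕) + 0*0) = 438*(⅕ + 0) = 438*(⅕) = 438/5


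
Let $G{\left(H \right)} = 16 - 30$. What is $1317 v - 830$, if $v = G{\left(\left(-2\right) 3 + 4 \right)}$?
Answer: $-19268$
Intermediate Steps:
$G{\left(H \right)} = -14$ ($G{\left(H \right)} = 16 - 30 = -14$)
$v = -14$
$1317 v - 830 = 1317 \left(-14\right) - 830 = -18438 - 830 = -19268$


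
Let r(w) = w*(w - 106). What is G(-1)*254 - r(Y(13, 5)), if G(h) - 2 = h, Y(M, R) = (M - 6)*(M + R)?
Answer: -2266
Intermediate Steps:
Y(M, R) = (-6 + M)*(M + R)
r(w) = w*(-106 + w)
G(h) = 2 + h
G(-1)*254 - r(Y(13, 5)) = (2 - 1)*254 - (13² - 6*13 - 6*5 + 13*5)*(-106 + (13² - 6*13 - 6*5 + 13*5)) = 1*254 - (169 - 78 - 30 + 65)*(-106 + (169 - 78 - 30 + 65)) = 254 - 126*(-106 + 126) = 254 - 126*20 = 254 - 1*2520 = 254 - 2520 = -2266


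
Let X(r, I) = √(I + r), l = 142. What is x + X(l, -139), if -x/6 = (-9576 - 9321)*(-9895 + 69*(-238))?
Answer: -2983874094 + √3 ≈ -2.9839e+9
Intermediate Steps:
x = -2983874094 (x = -6*(-9576 - 9321)*(-9895 + 69*(-238)) = -(-113382)*(-9895 - 16422) = -(-113382)*(-26317) = -6*497312349 = -2983874094)
x + X(l, -139) = -2983874094 + √(-139 + 142) = -2983874094 + √3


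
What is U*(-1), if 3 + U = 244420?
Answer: -244417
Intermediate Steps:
U = 244417 (U = -3 + 244420 = 244417)
U*(-1) = 244417*(-1) = -244417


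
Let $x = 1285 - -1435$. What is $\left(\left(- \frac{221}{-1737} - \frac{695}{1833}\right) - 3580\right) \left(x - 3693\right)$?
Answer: $\frac{3697153280282}{1061307} \approx 3.4836 \cdot 10^{6}$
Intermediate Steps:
$x = 2720$ ($x = 1285 + 1435 = 2720$)
$\left(\left(- \frac{221}{-1737} - \frac{695}{1833}\right) - 3580\right) \left(x - 3693\right) = \left(\left(- \frac{221}{-1737} - \frac{695}{1833}\right) - 3580\right) \left(2720 - 3693\right) = \left(\left(\left(-221\right) \left(- \frac{1}{1737}\right) - \frac{695}{1833}\right) - 3580\right) \left(-973\right) = \left(\left(\frac{221}{1737} - \frac{695}{1833}\right) - 3580\right) \left(-973\right) = \left(- \frac{267374}{1061307} - 3580\right) \left(-973\right) = \left(- \frac{3799746434}{1061307}\right) \left(-973\right) = \frac{3697153280282}{1061307}$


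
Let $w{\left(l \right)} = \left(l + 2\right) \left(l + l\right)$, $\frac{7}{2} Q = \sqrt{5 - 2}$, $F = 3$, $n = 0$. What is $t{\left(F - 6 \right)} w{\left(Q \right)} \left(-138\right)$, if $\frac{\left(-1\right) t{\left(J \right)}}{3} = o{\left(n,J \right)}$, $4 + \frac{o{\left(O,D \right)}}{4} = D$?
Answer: $- \frac{39744}{7} - 13248 \sqrt{3} \approx -28624.0$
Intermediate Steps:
$o{\left(O,D \right)} = -16 + 4 D$
$t{\left(J \right)} = 48 - 12 J$ ($t{\left(J \right)} = - 3 \left(-16 + 4 J\right) = 48 - 12 J$)
$Q = \frac{2 \sqrt{3}}{7}$ ($Q = \frac{2 \sqrt{5 - 2}}{7} = \frac{2 \sqrt{3}}{7} \approx 0.49487$)
$w{\left(l \right)} = 2 l \left(2 + l\right)$ ($w{\left(l \right)} = \left(2 + l\right) 2 l = 2 l \left(2 + l\right)$)
$t{\left(F - 6 \right)} w{\left(Q \right)} \left(-138\right) = \left(48 - 12 \left(3 - 6\right)\right) 2 \frac{2 \sqrt{3}}{7} \left(2 + \frac{2 \sqrt{3}}{7}\right) \left(-138\right) = \left(48 - -36\right) \frac{4 \sqrt{3} \left(2 + \frac{2 \sqrt{3}}{7}\right)}{7} \left(-138\right) = \left(48 + 36\right) \frac{4 \sqrt{3} \left(2 + \frac{2 \sqrt{3}}{7}\right)}{7} \left(-138\right) = 84 \frac{4 \sqrt{3} \left(2 + \frac{2 \sqrt{3}}{7}\right)}{7} \left(-138\right) = 48 \sqrt{3} \left(2 + \frac{2 \sqrt{3}}{7}\right) \left(-138\right) = - 6624 \sqrt{3} \left(2 + \frac{2 \sqrt{3}}{7}\right)$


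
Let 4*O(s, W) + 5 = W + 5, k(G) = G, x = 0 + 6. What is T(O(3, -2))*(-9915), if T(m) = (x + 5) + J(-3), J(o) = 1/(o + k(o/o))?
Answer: -208215/2 ≈ -1.0411e+5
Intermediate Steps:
x = 6
O(s, W) = W/4 (O(s, W) = -5/4 + (W + 5)/4 = -5/4 + (5 + W)/4 = -5/4 + (5/4 + W/4) = W/4)
J(o) = 1/(1 + o) (J(o) = 1/(o + o/o) = 1/(o + 1) = 1/(1 + o))
T(m) = 21/2 (T(m) = (6 + 5) + 1/(1 - 3) = 11 + 1/(-2) = 11 - ½ = 21/2)
T(O(3, -2))*(-9915) = (21/2)*(-9915) = -208215/2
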